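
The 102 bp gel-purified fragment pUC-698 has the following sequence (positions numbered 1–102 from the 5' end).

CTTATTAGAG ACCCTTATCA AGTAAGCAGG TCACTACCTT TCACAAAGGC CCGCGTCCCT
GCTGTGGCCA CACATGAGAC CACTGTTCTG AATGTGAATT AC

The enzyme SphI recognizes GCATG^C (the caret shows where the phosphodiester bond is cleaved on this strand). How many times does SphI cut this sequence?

0

No occurrence of GCATGC is present in the sequence.
SphI does not cut: 0 sites.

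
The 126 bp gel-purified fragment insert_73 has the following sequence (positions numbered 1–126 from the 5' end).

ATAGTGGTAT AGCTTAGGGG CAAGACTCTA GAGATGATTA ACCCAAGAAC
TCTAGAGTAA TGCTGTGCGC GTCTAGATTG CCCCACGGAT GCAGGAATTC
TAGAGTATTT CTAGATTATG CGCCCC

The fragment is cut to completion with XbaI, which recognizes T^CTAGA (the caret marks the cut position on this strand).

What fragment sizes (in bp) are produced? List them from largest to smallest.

XbaI sites (TCTAGA) start at positions 27, 51, 72, 99, 110.
XbaI cuts after the first base of each site, so after positions 27, 51, 72, 99, 110.
Linear molecule, 5 cuts → 6 fragments:
  1–27 → 27 bp
  28–51 → 24 bp
  52–72 → 21 bp
  73–99 → 27 bp
  100–110 → 11 bp
  111–126 → 16 bp
Sorted largest to smallest: 27, 27, 24, 21, 16, 11 bp.

27, 27, 24, 21, 16, 11 bp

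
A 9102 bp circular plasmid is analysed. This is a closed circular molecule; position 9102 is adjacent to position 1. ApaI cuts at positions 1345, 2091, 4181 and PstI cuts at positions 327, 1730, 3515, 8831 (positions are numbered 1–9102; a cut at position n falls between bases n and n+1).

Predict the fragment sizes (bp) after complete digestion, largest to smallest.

4650, 1424, 1018, 666, 598, 385, 361 bp

Combined cut positions (sorted): 327, 1345, 1730, 2091, 3515, 4181, 8831.
Circular molecule, 7 cuts → 7 fragments:
  1345 − 327 = 1018 bp
  1730 − 1345 = 385 bp
  2091 − 1730 = 361 bp
  3515 − 2091 = 1424 bp
  4181 − 3515 = 666 bp
  8831 − 4181 = 4650 bp
  wrap: 9102 − 8831 + 327 = 598 bp
Sorted largest to smallest: 4650, 1424, 1018, 666, 598, 385, 361 bp.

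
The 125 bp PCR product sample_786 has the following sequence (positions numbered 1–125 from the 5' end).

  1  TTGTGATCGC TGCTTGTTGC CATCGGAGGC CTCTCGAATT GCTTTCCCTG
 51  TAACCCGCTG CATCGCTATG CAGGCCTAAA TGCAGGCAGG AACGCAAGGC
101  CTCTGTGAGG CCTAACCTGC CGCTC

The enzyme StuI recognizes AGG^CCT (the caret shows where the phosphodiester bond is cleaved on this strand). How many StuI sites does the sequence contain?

AGGCCT occurs starting at positions 27, 72, 97, 108.
StuI cuts at 4 sites.

4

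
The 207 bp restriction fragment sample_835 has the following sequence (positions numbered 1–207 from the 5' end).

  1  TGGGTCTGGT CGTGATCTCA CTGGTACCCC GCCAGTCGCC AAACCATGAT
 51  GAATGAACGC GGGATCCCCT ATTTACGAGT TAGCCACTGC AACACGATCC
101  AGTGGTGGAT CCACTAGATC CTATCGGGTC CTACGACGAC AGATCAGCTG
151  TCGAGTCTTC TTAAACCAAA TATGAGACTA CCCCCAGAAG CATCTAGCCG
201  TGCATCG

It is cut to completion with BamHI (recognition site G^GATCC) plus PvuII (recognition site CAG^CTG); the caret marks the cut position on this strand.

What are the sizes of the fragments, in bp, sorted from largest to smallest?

BamHI sites (GGATCC) start at positions 62, 107.
BamHI cuts after the first base of each site, so after positions 62, 107.
The PvuII site (CAGCTG) starts at position 145.
PvuII cuts after base 3 of each site, so after position 147.
Combined cut positions: 62, 107, 147.
Linear molecule, 3 cuts → 4 fragments:
  1–62 → 62 bp
  63–107 → 45 bp
  108–147 → 40 bp
  148–207 → 60 bp
Sorted largest to smallest: 62, 60, 45, 40 bp.

62, 60, 45, 40 bp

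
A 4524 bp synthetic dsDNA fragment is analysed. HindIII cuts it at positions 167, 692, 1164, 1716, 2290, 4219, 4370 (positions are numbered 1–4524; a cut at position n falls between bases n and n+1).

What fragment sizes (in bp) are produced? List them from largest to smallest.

Linear molecule, 7 cuts → 8 fragments:
  167 − 0 = 167 bp
  692 − 167 = 525 bp
  1164 − 692 = 472 bp
  1716 − 1164 = 552 bp
  2290 − 1716 = 574 bp
  4219 − 2290 = 1929 bp
  4370 − 4219 = 151 bp
  4524 − 4370 = 154 bp
Sorted largest to smallest: 1929, 574, 552, 525, 472, 167, 154, 151 bp.

1929, 574, 552, 525, 472, 167, 154, 151 bp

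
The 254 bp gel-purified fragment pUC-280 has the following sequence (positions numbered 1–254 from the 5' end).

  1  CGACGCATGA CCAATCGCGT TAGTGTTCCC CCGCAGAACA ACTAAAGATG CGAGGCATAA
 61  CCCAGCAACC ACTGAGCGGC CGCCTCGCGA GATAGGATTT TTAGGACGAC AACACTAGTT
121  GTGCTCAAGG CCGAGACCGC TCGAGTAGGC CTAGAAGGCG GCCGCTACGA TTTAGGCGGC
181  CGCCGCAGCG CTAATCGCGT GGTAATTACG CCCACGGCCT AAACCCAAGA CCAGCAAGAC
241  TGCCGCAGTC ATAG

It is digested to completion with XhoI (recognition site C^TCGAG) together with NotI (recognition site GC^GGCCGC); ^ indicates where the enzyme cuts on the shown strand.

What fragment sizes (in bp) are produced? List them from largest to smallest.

The XhoI site (CTCGAG) starts at position 140.
XhoI cuts after the first base of each site, so after position 140.
NotI sites (GCGGCCGC) start at positions 76, 158, 176.
NotI cuts after base 2 of each site, so after positions 77, 159, 177.
Combined cut positions: 77, 140, 159, 177.
Linear molecule, 4 cuts → 5 fragments:
  1–77 → 77 bp
  78–140 → 63 bp
  141–159 → 19 bp
  160–177 → 18 bp
  178–254 → 77 bp
Sorted largest to smallest: 77, 77, 63, 19, 18 bp.

77, 77, 63, 19, 18 bp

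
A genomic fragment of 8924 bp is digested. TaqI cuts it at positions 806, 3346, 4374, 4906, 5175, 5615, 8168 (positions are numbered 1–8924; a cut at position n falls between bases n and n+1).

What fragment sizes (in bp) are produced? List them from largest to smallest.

2553, 2540, 1028, 806, 756, 532, 440, 269 bp

Linear molecule, 7 cuts → 8 fragments:
  806 − 0 = 806 bp
  3346 − 806 = 2540 bp
  4374 − 3346 = 1028 bp
  4906 − 4374 = 532 bp
  5175 − 4906 = 269 bp
  5615 − 5175 = 440 bp
  8168 − 5615 = 2553 bp
  8924 − 8168 = 756 bp
Sorted largest to smallest: 2553, 2540, 1028, 806, 756, 532, 440, 269 bp.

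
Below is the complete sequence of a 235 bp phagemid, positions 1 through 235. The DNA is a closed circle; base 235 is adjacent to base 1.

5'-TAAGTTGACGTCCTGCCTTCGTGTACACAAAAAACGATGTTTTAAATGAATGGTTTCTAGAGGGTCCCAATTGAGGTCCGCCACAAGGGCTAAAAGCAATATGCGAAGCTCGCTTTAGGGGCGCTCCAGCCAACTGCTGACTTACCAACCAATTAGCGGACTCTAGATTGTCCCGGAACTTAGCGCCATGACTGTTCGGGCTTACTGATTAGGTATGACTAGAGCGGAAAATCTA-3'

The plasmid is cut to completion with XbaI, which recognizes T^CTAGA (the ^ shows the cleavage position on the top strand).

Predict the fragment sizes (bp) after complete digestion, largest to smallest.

XbaI sites (TCTAGA) start at positions 56, 162.
XbaI cuts after the first base of each site, so after positions 56, 162.
Circular molecule, 2 cuts → 2 fragments:
  57–162 → 106 bp
  163–235 then 1–56 → 73 + 56 = 129 bp
Sorted largest to smallest: 129, 106 bp.

129, 106 bp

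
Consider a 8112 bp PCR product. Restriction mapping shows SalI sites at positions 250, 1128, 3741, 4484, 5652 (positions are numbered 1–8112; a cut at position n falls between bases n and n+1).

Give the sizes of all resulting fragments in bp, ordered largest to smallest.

2613, 2460, 1168, 878, 743, 250 bp

Linear molecule, 5 cuts → 6 fragments:
  250 − 0 = 250 bp
  1128 − 250 = 878 bp
  3741 − 1128 = 2613 bp
  4484 − 3741 = 743 bp
  5652 − 4484 = 1168 bp
  8112 − 5652 = 2460 bp
Sorted largest to smallest: 2613, 2460, 1168, 878, 743, 250 bp.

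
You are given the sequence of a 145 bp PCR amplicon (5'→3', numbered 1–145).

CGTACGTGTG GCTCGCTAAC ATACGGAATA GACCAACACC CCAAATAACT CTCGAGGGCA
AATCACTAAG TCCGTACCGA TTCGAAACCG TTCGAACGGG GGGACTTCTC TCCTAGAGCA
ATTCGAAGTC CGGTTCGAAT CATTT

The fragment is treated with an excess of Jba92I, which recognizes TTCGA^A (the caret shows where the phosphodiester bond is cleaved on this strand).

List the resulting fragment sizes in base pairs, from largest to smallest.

85, 31, 12, 10, 7 bp

Jba92I sites (TTCGAA) start at positions 81, 91, 122, 134.
Jba92I cuts after base 5 of each site (before the last base), so after positions 85, 95, 126, 138.
Linear molecule, 4 cuts → 5 fragments:
  1–85 → 85 bp
  86–95 → 10 bp
  96–126 → 31 bp
  127–138 → 12 bp
  139–145 → 7 bp
Sorted largest to smallest: 85, 31, 12, 10, 7 bp.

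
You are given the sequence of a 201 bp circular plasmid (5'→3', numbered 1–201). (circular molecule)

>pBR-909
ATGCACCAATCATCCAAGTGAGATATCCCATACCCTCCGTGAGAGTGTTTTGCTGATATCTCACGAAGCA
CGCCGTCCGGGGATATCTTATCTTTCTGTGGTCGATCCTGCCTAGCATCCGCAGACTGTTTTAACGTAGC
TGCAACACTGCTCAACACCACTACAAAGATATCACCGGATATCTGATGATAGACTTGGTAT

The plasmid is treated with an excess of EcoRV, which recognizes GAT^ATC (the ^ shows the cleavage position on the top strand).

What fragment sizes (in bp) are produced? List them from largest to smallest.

EcoRV sites (GATATC) start at positions 22, 55, 82, 168, 178.
EcoRV cuts after base 3 of each site, so after positions 24, 57, 84, 170, 180.
Circular molecule, 5 cuts → 5 fragments:
  25–57 → 33 bp
  58–84 → 27 bp
  85–170 → 86 bp
  171–180 → 10 bp
  181–201 then 1–24 → 21 + 24 = 45 bp
Sorted largest to smallest: 86, 45, 33, 27, 10 bp.

86, 45, 33, 27, 10 bp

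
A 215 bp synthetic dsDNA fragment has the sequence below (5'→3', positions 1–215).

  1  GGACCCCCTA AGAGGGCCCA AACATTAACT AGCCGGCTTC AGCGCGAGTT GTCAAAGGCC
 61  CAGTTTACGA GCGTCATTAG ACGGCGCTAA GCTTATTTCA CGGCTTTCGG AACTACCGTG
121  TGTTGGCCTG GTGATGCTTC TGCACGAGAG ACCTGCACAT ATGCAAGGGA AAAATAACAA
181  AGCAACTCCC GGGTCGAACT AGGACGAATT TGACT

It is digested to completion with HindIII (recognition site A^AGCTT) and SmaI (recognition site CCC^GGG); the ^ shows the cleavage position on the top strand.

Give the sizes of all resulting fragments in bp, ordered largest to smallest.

101, 89, 25 bp

The HindIII site (AAGCTT) starts at position 89.
HindIII cuts after the first base of each site, so after position 89.
The SmaI site (CCCGGG) starts at position 188.
SmaI cuts after base 3 of each site, so after position 190.
Combined cut positions: 89, 190.
Linear molecule, 2 cuts → 3 fragments:
  1–89 → 89 bp
  90–190 → 101 bp
  191–215 → 25 bp
Sorted largest to smallest: 101, 89, 25 bp.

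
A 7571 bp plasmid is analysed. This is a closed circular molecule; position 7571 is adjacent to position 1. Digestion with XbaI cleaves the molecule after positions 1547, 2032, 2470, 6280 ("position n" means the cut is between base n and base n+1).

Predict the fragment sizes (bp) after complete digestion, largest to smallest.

3810, 2838, 485, 438 bp

Circular molecule, 4 cuts → 4 fragments:
  2032 − 1547 = 485 bp
  2470 − 2032 = 438 bp
  6280 − 2470 = 3810 bp
  wrap: 7571 − 6280 + 1547 = 2838 bp
Sorted largest to smallest: 3810, 2838, 485, 438 bp.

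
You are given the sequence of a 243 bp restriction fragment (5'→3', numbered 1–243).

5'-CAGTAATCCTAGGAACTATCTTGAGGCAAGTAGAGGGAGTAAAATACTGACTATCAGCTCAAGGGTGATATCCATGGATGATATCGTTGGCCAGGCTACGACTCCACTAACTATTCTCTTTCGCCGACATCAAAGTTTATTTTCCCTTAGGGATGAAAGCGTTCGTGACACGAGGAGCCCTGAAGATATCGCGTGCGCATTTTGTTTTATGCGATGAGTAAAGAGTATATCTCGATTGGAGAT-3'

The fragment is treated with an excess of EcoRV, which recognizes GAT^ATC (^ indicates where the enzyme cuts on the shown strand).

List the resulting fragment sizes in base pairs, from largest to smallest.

EcoRV sites (GATATC) start at positions 67, 80, 185.
EcoRV cuts after base 3 of each site, so after positions 69, 82, 187.
Linear molecule, 3 cuts → 4 fragments:
  1–69 → 69 bp
  70–82 → 13 bp
  83–187 → 105 bp
  188–243 → 56 bp
Sorted largest to smallest: 105, 69, 56, 13 bp.

105, 69, 56, 13 bp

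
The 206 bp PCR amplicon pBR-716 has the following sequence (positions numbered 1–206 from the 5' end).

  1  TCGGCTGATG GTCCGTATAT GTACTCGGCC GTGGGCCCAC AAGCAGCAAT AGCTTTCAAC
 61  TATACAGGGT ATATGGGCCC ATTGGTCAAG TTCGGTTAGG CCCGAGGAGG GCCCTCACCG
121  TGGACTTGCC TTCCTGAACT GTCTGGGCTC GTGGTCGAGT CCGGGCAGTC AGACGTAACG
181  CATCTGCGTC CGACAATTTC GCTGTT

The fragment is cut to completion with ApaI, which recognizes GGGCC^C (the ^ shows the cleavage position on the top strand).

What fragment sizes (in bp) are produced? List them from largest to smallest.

ApaI sites (GGGCCC) start at positions 33, 75, 109.
ApaI cuts after base 5 of each site (before the last base), so after positions 37, 79, 113.
Linear molecule, 3 cuts → 4 fragments:
  1–37 → 37 bp
  38–79 → 42 bp
  80–113 → 34 bp
  114–206 → 93 bp
Sorted largest to smallest: 93, 42, 37, 34 bp.

93, 42, 37, 34 bp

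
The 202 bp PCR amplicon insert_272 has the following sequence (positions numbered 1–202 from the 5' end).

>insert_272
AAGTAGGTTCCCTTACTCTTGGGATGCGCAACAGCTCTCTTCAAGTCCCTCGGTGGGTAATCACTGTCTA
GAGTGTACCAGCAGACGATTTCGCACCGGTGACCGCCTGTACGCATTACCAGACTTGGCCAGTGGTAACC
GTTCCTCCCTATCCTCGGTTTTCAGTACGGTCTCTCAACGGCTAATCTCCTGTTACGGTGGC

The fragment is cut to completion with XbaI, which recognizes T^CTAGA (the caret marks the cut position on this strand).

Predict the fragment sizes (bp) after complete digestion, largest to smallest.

135, 67 bp

The XbaI site (TCTAGA) starts at position 67.
XbaI cuts after the first base of each site, so after position 67.
Linear molecule, 1 cut → 2 fragments:
  1–67 → 67 bp
  68–202 → 135 bp
Sorted largest to smallest: 135, 67 bp.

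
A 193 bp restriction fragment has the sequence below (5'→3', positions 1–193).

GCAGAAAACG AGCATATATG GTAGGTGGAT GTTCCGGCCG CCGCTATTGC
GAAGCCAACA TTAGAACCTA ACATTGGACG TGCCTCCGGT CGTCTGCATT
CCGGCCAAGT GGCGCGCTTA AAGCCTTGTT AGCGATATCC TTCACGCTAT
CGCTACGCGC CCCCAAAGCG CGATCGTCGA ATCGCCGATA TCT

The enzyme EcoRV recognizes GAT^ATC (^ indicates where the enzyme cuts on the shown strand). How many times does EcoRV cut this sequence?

2

GATATC occurs starting at positions 134, 187.
EcoRV cuts at 2 sites.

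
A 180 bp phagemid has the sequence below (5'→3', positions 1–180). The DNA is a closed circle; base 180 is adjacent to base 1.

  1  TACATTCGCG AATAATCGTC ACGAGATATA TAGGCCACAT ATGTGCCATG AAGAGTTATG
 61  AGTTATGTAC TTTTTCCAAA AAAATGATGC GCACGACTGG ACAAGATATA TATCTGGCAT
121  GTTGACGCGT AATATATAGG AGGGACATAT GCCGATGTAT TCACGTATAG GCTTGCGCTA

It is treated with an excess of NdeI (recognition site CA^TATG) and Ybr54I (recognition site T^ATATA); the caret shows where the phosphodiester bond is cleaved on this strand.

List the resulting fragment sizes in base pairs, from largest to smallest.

NdeI sites (CATATG) start at positions 38, 146.
NdeI cuts after base 2 of each site, so after positions 39, 147.
Ybr54I sites (TATATA) start at positions 27, 107, 133.
Ybr54I cuts after the first base of each site, so after positions 27, 107, 133.
Combined cut positions: 27, 39, 107, 133, 147.
Circular molecule, 5 cuts → 5 fragments:
  28–39 → 12 bp
  40–107 → 68 bp
  108–133 → 26 bp
  134–147 → 14 bp
  148–180 then 1–27 → 33 + 27 = 60 bp
Sorted largest to smallest: 68, 60, 26, 14, 12 bp.

68, 60, 26, 14, 12 bp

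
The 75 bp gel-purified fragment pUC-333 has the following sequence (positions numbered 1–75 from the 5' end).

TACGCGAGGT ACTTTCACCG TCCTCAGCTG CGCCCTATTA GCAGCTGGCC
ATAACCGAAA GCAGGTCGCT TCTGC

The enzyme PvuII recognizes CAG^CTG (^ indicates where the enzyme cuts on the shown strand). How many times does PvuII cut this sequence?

CAGCTG occurs starting at positions 25, 42.
PvuII cuts at 2 sites.

2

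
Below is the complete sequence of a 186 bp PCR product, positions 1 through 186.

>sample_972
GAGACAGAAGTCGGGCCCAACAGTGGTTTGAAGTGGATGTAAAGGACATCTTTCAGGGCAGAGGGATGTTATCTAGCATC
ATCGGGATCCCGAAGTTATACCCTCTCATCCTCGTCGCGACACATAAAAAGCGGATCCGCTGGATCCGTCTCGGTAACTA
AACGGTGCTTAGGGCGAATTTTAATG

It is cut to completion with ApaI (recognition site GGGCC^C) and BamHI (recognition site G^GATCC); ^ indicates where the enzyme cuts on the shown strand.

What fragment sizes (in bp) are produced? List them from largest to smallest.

68, 48, 44, 17, 9 bp

The ApaI site (GGGCCC) starts at position 13.
ApaI cuts after base 5 of each site (before the last base), so after position 17.
BamHI sites (GGATCC) start at positions 85, 133, 142.
BamHI cuts after the first base of each site, so after positions 85, 133, 142.
Combined cut positions: 17, 85, 133, 142.
Linear molecule, 4 cuts → 5 fragments:
  1–17 → 17 bp
  18–85 → 68 bp
  86–133 → 48 bp
  134–142 → 9 bp
  143–186 → 44 bp
Sorted largest to smallest: 68, 48, 44, 17, 9 bp.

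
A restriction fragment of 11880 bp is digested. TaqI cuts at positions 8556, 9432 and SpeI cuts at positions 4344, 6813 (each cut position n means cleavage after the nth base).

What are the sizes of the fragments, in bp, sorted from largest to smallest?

Combined cut positions (sorted): 4344, 6813, 8556, 9432.
Linear molecule, 4 cuts → 5 fragments:
  4344 − 0 = 4344 bp
  6813 − 4344 = 2469 bp
  8556 − 6813 = 1743 bp
  9432 − 8556 = 876 bp
  11880 − 9432 = 2448 bp
Sorted largest to smallest: 4344, 2469, 2448, 1743, 876 bp.

4344, 2469, 2448, 1743, 876 bp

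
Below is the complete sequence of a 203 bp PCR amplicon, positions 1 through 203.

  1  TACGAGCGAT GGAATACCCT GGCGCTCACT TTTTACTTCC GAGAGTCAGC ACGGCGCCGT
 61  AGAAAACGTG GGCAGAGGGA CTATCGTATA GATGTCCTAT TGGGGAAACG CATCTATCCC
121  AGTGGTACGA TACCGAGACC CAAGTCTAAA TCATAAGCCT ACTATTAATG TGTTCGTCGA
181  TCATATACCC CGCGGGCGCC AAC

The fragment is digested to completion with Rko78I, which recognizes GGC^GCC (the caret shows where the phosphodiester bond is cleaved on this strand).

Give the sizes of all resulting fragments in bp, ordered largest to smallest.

142, 55, 6 bp

Rko78I sites (GGCGCC) start at positions 53, 195.
Rko78I cuts after base 3 of each site, so after positions 55, 197.
Linear molecule, 2 cuts → 3 fragments:
  1–55 → 55 bp
  56–197 → 142 bp
  198–203 → 6 bp
Sorted largest to smallest: 142, 55, 6 bp.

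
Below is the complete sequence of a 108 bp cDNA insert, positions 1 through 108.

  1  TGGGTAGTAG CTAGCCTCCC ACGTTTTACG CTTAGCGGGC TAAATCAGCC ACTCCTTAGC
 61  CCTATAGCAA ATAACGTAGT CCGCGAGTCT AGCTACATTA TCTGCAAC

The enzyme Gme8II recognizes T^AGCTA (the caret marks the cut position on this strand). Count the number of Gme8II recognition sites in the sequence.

2

TAGCTA occurs starting at positions 8, 90.
Gme8II cuts at 2 sites.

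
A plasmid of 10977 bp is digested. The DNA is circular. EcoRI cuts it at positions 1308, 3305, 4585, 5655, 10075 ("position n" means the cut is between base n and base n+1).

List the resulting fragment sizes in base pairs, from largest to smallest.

4420, 2210, 1997, 1280, 1070 bp

Circular molecule, 5 cuts → 5 fragments:
  3305 − 1308 = 1997 bp
  4585 − 3305 = 1280 bp
  5655 − 4585 = 1070 bp
  10075 − 5655 = 4420 bp
  wrap: 10977 − 10075 + 1308 = 2210 bp
Sorted largest to smallest: 4420, 2210, 1997, 1280, 1070 bp.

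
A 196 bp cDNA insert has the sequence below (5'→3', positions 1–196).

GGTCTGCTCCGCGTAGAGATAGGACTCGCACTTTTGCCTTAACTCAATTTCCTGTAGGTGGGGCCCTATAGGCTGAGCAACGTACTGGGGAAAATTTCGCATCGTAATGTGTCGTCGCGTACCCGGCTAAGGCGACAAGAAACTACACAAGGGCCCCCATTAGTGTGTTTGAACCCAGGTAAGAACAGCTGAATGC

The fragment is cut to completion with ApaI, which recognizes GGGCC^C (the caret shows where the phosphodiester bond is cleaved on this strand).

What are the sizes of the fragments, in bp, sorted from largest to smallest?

ApaI sites (GGGCCC) start at positions 61, 151.
ApaI cuts after base 5 of each site (before the last base), so after positions 65, 155.
Linear molecule, 2 cuts → 3 fragments:
  1–65 → 65 bp
  66–155 → 90 bp
  156–196 → 41 bp
Sorted largest to smallest: 90, 65, 41 bp.

90, 65, 41 bp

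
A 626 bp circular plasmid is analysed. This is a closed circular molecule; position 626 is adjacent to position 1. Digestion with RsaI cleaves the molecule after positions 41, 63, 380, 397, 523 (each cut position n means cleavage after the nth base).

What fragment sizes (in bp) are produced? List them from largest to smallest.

Circular molecule, 5 cuts → 5 fragments:
  63 − 41 = 22 bp
  380 − 63 = 317 bp
  397 − 380 = 17 bp
  523 − 397 = 126 bp
  wrap: 626 − 523 + 41 = 144 bp
Sorted largest to smallest: 317, 144, 126, 22, 17 bp.

317, 144, 126, 22, 17 bp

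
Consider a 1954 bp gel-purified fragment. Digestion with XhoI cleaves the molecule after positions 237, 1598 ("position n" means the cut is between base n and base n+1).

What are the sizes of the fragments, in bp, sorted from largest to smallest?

Linear molecule, 2 cuts → 3 fragments:
  237 − 0 = 237 bp
  1598 − 237 = 1361 bp
  1954 − 1598 = 356 bp
Sorted largest to smallest: 1361, 356, 237 bp.

1361, 356, 237 bp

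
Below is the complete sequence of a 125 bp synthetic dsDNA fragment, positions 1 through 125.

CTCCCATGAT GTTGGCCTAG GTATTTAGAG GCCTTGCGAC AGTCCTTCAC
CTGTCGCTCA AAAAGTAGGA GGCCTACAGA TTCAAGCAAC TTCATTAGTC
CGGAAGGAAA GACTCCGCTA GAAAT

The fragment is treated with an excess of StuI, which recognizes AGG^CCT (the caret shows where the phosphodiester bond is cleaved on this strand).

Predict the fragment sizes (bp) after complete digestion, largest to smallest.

StuI sites (AGGCCT) start at positions 29, 70.
StuI cuts after base 3 of each site, so after positions 31, 72.
Linear molecule, 2 cuts → 3 fragments:
  1–31 → 31 bp
  32–72 → 41 bp
  73–125 → 53 bp
Sorted largest to smallest: 53, 41, 31 bp.

53, 41, 31 bp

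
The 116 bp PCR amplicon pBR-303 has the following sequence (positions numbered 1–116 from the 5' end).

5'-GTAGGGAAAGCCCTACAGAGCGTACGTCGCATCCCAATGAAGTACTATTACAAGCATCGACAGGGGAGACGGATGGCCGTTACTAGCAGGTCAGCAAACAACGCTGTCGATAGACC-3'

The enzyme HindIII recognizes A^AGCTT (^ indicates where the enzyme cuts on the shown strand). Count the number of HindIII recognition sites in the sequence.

No occurrence of AAGCTT is present in the sequence.
HindIII does not cut: 0 sites.

0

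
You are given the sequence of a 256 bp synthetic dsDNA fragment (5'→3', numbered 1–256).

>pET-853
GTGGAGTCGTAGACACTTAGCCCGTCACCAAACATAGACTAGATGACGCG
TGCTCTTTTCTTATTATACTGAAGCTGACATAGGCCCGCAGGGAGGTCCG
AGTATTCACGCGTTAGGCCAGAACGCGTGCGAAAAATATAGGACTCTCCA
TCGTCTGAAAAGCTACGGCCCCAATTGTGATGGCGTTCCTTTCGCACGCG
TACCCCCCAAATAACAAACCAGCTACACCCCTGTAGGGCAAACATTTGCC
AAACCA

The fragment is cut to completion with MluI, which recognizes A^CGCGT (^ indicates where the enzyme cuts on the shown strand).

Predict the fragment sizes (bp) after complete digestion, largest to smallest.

73, 62, 60, 46, 15 bp

MluI sites (ACGCGT) start at positions 46, 108, 123, 196.
MluI cuts after the first base of each site, so after positions 46, 108, 123, 196.
Linear molecule, 4 cuts → 5 fragments:
  1–46 → 46 bp
  47–108 → 62 bp
  109–123 → 15 bp
  124–196 → 73 bp
  197–256 → 60 bp
Sorted largest to smallest: 73, 62, 60, 46, 15 bp.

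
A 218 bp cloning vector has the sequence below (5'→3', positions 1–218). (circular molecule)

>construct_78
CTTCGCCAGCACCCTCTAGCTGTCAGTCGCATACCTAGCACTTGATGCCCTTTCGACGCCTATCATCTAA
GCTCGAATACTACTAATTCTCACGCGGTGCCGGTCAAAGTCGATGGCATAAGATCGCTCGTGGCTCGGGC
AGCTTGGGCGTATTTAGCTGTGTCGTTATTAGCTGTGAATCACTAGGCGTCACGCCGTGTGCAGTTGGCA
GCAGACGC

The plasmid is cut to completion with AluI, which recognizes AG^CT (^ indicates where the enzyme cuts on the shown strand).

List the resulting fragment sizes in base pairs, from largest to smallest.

AluI sites (AGCT) start at positions 18, 70, 141, 156, 171.
AluI cuts after base 2 of each site, so after positions 19, 71, 142, 157, 172.
Circular molecule, 5 cuts → 5 fragments:
  20–71 → 52 bp
  72–142 → 71 bp
  143–157 → 15 bp
  158–172 → 15 bp
  173–218 then 1–19 → 46 + 19 = 65 bp
Sorted largest to smallest: 71, 65, 52, 15, 15 bp.

71, 65, 52, 15, 15 bp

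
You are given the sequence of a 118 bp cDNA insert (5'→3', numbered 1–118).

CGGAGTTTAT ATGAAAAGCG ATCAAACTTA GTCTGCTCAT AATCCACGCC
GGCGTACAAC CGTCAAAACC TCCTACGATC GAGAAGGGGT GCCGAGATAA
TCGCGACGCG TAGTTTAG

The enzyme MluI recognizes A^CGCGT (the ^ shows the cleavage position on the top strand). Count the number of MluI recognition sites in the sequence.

1

ACGCGT occurs starting at position 106.
MluI cuts at 1 site.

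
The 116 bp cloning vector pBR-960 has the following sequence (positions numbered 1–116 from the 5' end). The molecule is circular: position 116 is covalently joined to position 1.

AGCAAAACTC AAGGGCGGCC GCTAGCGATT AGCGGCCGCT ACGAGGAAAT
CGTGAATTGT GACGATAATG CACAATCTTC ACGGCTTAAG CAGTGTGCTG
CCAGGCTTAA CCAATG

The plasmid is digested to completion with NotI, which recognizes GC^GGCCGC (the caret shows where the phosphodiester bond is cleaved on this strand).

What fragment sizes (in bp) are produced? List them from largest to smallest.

99, 17 bp

NotI sites (GCGGCCGC) start at positions 15, 32.
NotI cuts after base 2 of each site, so after positions 16, 33.
Circular molecule, 2 cuts → 2 fragments:
  17–33 → 17 bp
  34–116 then 1–16 → 83 + 16 = 99 bp
Sorted largest to smallest: 99, 17 bp.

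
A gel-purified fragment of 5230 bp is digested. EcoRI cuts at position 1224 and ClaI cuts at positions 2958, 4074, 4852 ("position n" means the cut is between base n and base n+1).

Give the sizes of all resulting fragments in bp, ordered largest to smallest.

Combined cut positions (sorted): 1224, 2958, 4074, 4852.
Linear molecule, 4 cuts → 5 fragments:
  1224 − 0 = 1224 bp
  2958 − 1224 = 1734 bp
  4074 − 2958 = 1116 bp
  4852 − 4074 = 778 bp
  5230 − 4852 = 378 bp
Sorted largest to smallest: 1734, 1224, 1116, 778, 378 bp.

1734, 1224, 1116, 778, 378 bp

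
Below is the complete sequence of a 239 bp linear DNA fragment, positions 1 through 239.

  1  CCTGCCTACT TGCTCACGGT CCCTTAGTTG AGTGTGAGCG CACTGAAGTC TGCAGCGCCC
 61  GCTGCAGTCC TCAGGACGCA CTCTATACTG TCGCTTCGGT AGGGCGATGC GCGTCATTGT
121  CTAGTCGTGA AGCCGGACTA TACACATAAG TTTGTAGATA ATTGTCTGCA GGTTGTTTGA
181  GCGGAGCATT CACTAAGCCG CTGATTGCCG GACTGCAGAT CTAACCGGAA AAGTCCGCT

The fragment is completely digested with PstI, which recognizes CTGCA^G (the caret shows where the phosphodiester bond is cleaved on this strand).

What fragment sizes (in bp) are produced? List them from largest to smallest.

PstI sites (CTGCAG) start at positions 50, 62, 166, 213.
PstI cuts after base 5 of each site (before the last base), so after positions 54, 66, 170, 217.
Linear molecule, 4 cuts → 5 fragments:
  1–54 → 54 bp
  55–66 → 12 bp
  67–170 → 104 bp
  171–217 → 47 bp
  218–239 → 22 bp
Sorted largest to smallest: 104, 54, 47, 22, 12 bp.

104, 54, 47, 22, 12 bp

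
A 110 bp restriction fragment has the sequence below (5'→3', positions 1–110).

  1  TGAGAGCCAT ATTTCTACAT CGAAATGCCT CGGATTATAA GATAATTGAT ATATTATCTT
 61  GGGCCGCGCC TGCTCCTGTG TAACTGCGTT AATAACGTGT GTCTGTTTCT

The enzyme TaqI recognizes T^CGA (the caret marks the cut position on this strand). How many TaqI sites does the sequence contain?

1

TCGA occurs starting at position 20.
TaqI cuts at 1 site.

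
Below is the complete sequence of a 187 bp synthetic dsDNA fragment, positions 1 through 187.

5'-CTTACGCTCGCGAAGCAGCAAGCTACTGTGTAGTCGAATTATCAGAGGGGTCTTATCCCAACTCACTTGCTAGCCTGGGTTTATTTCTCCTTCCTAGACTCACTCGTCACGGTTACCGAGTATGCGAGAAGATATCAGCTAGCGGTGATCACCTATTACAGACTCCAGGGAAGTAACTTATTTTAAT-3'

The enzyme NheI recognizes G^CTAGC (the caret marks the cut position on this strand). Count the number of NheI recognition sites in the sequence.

2

GCTAGC occurs starting at positions 69, 138.
NheI cuts at 2 sites.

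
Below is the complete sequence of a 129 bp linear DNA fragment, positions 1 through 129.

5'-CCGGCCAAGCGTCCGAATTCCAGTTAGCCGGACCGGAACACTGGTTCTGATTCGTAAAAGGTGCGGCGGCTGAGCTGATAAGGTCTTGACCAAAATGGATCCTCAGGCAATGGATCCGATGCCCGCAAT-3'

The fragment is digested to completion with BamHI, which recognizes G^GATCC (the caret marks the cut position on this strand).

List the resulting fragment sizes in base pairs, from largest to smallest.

BamHI sites (GGATCC) start at positions 97, 112.
BamHI cuts after the first base of each site, so after positions 97, 112.
Linear molecule, 2 cuts → 3 fragments:
  1–97 → 97 bp
  98–112 → 15 bp
  113–129 → 17 bp
Sorted largest to smallest: 97, 17, 15 bp.

97, 17, 15 bp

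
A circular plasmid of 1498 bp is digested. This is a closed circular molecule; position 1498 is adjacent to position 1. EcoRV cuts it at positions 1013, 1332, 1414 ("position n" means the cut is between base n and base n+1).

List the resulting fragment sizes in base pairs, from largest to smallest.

Circular molecule, 3 cuts → 3 fragments:
  1332 − 1013 = 319 bp
  1414 − 1332 = 82 bp
  wrap: 1498 − 1414 + 1013 = 1097 bp
Sorted largest to smallest: 1097, 319, 82 bp.

1097, 319, 82 bp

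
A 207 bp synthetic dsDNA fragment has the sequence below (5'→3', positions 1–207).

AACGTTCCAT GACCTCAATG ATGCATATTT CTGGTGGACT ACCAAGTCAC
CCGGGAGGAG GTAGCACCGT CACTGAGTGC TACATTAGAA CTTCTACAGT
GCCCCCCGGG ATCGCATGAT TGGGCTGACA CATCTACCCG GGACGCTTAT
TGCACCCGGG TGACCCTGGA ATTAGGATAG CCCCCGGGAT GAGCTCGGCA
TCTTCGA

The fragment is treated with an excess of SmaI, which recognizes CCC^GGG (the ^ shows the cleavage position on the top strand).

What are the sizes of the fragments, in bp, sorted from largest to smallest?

55, 52, 32, 28, 22, 18 bp

SmaI sites (CCCGGG) start at positions 50, 105, 137, 155, 183.
SmaI cuts after base 3 of each site, so after positions 52, 107, 139, 157, 185.
Linear molecule, 5 cuts → 6 fragments:
  1–52 → 52 bp
  53–107 → 55 bp
  108–139 → 32 bp
  140–157 → 18 bp
  158–185 → 28 bp
  186–207 → 22 bp
Sorted largest to smallest: 55, 52, 32, 28, 22, 18 bp.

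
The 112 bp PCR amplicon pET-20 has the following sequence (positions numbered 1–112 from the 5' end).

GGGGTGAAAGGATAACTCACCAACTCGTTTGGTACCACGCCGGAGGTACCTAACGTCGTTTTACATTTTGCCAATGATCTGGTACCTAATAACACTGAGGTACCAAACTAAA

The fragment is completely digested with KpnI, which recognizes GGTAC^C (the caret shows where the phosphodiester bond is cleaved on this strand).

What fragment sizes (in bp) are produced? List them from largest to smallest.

36, 35, 18, 14, 9 bp

KpnI sites (GGTACC) start at positions 31, 45, 81, 99.
KpnI cuts after base 5 of each site (before the last base), so after positions 35, 49, 85, 103.
Linear molecule, 4 cuts → 5 fragments:
  1–35 → 35 bp
  36–49 → 14 bp
  50–85 → 36 bp
  86–103 → 18 bp
  104–112 → 9 bp
Sorted largest to smallest: 36, 35, 18, 14, 9 bp.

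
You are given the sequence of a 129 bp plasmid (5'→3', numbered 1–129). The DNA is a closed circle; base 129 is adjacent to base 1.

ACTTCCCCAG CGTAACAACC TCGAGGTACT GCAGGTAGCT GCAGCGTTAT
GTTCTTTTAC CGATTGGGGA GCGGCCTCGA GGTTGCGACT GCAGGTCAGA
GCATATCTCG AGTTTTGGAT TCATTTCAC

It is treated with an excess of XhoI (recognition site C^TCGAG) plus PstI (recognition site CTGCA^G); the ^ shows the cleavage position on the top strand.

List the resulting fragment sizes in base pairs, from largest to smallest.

42, 33, 17, 14, 13, 10 bp

XhoI sites (CTCGAG) start at positions 20, 76, 107.
XhoI cuts after the first base of each site, so after positions 20, 76, 107.
PstI sites (CTGCAG) start at positions 29, 39, 89.
PstI cuts after base 5 of each site (before the last base), so after positions 33, 43, 93.
Combined cut positions: 20, 33, 43, 76, 93, 107.
Circular molecule, 6 cuts → 6 fragments:
  21–33 → 13 bp
  34–43 → 10 bp
  44–76 → 33 bp
  77–93 → 17 bp
  94–107 → 14 bp
  108–129 then 1–20 → 22 + 20 = 42 bp
Sorted largest to smallest: 42, 33, 17, 14, 13, 10 bp.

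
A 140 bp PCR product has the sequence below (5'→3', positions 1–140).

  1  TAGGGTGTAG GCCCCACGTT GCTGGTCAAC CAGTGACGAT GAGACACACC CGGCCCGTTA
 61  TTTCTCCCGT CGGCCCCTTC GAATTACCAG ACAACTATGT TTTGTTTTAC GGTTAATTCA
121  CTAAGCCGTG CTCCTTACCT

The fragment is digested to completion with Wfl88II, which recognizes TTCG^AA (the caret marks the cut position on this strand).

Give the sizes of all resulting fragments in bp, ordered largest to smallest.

The Wfl88II site (TTCGAA) starts at position 78.
Wfl88II cuts after base 4 of each site, so after position 81.
Linear molecule, 1 cut → 2 fragments:
  1–81 → 81 bp
  82–140 → 59 bp
Sorted largest to smallest: 81, 59 bp.

81, 59 bp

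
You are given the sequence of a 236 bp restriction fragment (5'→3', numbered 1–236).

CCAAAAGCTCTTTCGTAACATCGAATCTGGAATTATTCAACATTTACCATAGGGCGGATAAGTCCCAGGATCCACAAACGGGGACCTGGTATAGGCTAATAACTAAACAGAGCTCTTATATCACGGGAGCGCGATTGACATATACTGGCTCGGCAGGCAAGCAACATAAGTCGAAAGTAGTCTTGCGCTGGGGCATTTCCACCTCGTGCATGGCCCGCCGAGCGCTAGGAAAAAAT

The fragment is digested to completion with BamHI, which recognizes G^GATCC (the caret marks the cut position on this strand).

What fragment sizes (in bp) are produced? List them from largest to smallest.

168, 68 bp

The BamHI site (GGATCC) starts at position 68.
BamHI cuts after the first base of each site, so after position 68.
Linear molecule, 1 cut → 2 fragments:
  1–68 → 68 bp
  69–236 → 168 bp
Sorted largest to smallest: 168, 68 bp.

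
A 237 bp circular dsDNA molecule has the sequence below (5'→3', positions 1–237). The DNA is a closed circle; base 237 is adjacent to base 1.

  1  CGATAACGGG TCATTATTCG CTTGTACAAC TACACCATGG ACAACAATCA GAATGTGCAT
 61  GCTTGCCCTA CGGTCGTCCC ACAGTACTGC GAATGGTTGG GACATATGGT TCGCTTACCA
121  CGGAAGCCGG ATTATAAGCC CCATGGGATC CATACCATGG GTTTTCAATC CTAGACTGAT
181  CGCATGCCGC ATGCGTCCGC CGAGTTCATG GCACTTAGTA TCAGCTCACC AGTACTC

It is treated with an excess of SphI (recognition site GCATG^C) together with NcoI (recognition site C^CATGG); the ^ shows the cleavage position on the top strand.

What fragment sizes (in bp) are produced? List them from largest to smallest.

80, 79, 31, 26, 14, 7 bp

SphI sites (GCATGC) start at positions 57, 182, 189.
SphI cuts after base 5 of each site (before the last base), so after positions 61, 186, 193.
NcoI sites (CCATGG) start at positions 35, 141, 155.
NcoI cuts after the first base of each site, so after positions 35, 141, 155.
Combined cut positions: 35, 61, 141, 155, 186, 193.
Circular molecule, 6 cuts → 6 fragments:
  36–61 → 26 bp
  62–141 → 80 bp
  142–155 → 14 bp
  156–186 → 31 bp
  187–193 → 7 bp
  194–237 then 1–35 → 44 + 35 = 79 bp
Sorted largest to smallest: 80, 79, 31, 26, 14, 7 bp.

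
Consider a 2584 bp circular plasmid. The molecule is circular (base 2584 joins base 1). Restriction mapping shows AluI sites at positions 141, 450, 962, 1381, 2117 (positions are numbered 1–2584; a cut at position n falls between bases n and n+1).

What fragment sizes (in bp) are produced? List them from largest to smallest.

736, 608, 512, 419, 309 bp

Circular molecule, 5 cuts → 5 fragments:
  450 − 141 = 309 bp
  962 − 450 = 512 bp
  1381 − 962 = 419 bp
  2117 − 1381 = 736 bp
  wrap: 2584 − 2117 + 141 = 608 bp
Sorted largest to smallest: 736, 608, 512, 419, 309 bp.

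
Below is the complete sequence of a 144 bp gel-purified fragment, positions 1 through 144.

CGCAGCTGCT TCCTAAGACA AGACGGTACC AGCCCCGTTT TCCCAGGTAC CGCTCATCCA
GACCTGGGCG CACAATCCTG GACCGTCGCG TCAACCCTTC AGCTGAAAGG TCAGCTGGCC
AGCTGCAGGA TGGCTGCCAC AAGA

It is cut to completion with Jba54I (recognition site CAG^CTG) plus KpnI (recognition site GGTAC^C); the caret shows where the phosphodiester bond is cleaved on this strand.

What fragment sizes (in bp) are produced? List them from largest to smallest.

52, 24, 22, 21, 12, 8, 5 bp

Jba54I sites (CAGCTG) start at positions 3, 100, 112, 120.
Jba54I cuts after base 3 of each site, so after positions 5, 102, 114, 122.
KpnI sites (GGTACC) start at positions 25, 46.
KpnI cuts after base 5 of each site (before the last base), so after positions 29, 50.
Combined cut positions: 5, 29, 50, 102, 114, 122.
Linear molecule, 6 cuts → 7 fragments:
  1–5 → 5 bp
  6–29 → 24 bp
  30–50 → 21 bp
  51–102 → 52 bp
  103–114 → 12 bp
  115–122 → 8 bp
  123–144 → 22 bp
Sorted largest to smallest: 52, 24, 22, 21, 12, 8, 5 bp.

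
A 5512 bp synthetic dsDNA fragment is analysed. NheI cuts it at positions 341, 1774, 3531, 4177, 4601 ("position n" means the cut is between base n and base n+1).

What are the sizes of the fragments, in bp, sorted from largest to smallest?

1757, 1433, 911, 646, 424, 341 bp

Linear molecule, 5 cuts → 6 fragments:
  341 − 0 = 341 bp
  1774 − 341 = 1433 bp
  3531 − 1774 = 1757 bp
  4177 − 3531 = 646 bp
  4601 − 4177 = 424 bp
  5512 − 4601 = 911 bp
Sorted largest to smallest: 1757, 1433, 911, 646, 424, 341 bp.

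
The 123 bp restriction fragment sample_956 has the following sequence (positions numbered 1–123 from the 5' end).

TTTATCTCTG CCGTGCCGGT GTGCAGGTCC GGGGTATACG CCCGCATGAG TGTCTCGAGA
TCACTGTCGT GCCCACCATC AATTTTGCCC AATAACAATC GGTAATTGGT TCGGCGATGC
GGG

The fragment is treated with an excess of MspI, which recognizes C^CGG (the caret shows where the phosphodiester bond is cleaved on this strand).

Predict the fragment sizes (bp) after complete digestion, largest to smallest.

MspI sites (CCGG) start at positions 16, 29.
MspI cuts after the first base of each site, so after positions 16, 29.
Linear molecule, 2 cuts → 3 fragments:
  1–16 → 16 bp
  17–29 → 13 bp
  30–123 → 94 bp
Sorted largest to smallest: 94, 16, 13 bp.

94, 16, 13 bp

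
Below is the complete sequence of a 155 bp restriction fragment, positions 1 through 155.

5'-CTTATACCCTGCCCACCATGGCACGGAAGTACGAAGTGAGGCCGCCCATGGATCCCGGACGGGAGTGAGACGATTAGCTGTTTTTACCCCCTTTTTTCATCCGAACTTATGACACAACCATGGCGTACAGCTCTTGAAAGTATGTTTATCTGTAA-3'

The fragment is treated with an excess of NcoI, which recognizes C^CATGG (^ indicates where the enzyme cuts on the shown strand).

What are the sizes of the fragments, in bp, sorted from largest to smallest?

NcoI sites (CCATGG) start at positions 16, 46, 118.
NcoI cuts after the first base of each site, so after positions 16, 46, 118.
Linear molecule, 3 cuts → 4 fragments:
  1–16 → 16 bp
  17–46 → 30 bp
  47–118 → 72 bp
  119–155 → 37 bp
Sorted largest to smallest: 72, 37, 30, 16 bp.

72, 37, 30, 16 bp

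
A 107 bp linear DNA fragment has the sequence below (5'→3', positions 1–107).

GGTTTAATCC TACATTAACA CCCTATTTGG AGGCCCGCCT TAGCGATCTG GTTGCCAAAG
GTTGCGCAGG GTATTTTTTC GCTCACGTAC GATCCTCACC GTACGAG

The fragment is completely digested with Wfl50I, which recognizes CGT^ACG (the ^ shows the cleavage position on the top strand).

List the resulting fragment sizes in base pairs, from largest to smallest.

Wfl50I sites (CGTACG) start at positions 86, 100.
Wfl50I cuts after base 3 of each site, so after positions 88, 102.
Linear molecule, 2 cuts → 3 fragments:
  1–88 → 88 bp
  89–102 → 14 bp
  103–107 → 5 bp
Sorted largest to smallest: 88, 14, 5 bp.

88, 14, 5 bp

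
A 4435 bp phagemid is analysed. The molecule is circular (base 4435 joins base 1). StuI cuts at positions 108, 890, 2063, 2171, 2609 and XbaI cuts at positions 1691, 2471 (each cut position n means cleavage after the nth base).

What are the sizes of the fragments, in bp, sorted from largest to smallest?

Combined cut positions (sorted): 108, 890, 1691, 2063, 2171, 2471, 2609.
Circular molecule, 7 cuts → 7 fragments:
  890 − 108 = 782 bp
  1691 − 890 = 801 bp
  2063 − 1691 = 372 bp
  2171 − 2063 = 108 bp
  2471 − 2171 = 300 bp
  2609 − 2471 = 138 bp
  wrap: 4435 − 2609 + 108 = 1934 bp
Sorted largest to smallest: 1934, 801, 782, 372, 300, 138, 108 bp.

1934, 801, 782, 372, 300, 138, 108 bp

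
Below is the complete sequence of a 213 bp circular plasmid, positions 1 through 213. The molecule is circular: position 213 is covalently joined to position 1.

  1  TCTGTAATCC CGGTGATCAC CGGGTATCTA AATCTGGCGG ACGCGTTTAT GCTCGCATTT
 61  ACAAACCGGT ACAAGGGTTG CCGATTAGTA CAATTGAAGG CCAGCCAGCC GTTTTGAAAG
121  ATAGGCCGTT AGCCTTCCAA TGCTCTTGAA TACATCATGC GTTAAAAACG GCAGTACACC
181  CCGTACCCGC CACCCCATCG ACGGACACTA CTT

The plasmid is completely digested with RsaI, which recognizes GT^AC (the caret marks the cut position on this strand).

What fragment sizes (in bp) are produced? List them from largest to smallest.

99, 86, 19, 9 bp

RsaI sites (GTAC) start at positions 69, 88, 174, 183.
RsaI cuts after base 2 of each site, so after positions 70, 89, 175, 184.
Circular molecule, 4 cuts → 4 fragments:
  71–89 → 19 bp
  90–175 → 86 bp
  176–184 → 9 bp
  185–213 then 1–70 → 29 + 70 = 99 bp
Sorted largest to smallest: 99, 86, 19, 9 bp.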